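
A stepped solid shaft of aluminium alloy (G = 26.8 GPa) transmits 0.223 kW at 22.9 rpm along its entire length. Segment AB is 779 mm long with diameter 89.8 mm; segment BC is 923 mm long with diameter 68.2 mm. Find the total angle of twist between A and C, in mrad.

ω = 2π·22.9/60 = 2.398 rad/s, so T = P/ω = 0.223×10³ / 2.398 = 92.99 N·m.
J_AB = π(0.0898)⁴/32 = 6.38×10^-6 m⁴; J_BC = π(0.0682)⁴/32 = 2.12×10^-6 m⁴.
θ = (T/G)·Σ L_i/J_i = (92.99/26.8×10⁹)·(0.779/6.38×10^-6 + 0.923/2.12×10^-6) = 1.931×10^-3 rad.

1.93 mrad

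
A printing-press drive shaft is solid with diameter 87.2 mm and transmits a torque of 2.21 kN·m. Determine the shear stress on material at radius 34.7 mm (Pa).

1.35e7 Pa

J = πd⁴/32 = π(0.0872)⁴/32 = 5.676×10^-6 m⁴.
Shear stress varies linearly with radius: τ = T·r/J = 2210 × 0.0347 / 5.676×10^-6 = 1.351×10^7 Pa.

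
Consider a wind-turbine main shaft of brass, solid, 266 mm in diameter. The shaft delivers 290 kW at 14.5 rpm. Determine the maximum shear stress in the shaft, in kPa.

ω = 2π·14.5/60 = 1.518 rad/s, so T = P/ω = 290×10³ / 1.518 = 191000 N·m.
J = πd⁴/32 = π(0.266)⁴/32 = 4.915×10^-4 m⁴.
τ_max = T·r/J = 191000 × 0.133 / 4.915×10^-4 = 5.168×10^7 Pa.

51700 kPa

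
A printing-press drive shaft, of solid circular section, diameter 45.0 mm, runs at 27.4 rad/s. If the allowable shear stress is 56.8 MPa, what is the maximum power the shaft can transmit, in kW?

J = πd⁴/32 = π(0.0450)⁴/32 = 4.026×10^-7 m⁴.
T_max = τ_allow·J/r = 5.68×10^7 × 4.026×10^-7 / 0.0225 = 1016 N·m.
ω = 27.4 rad/s, so P_max = T_max·ω = 2.785×10^4 W.

27.8 kW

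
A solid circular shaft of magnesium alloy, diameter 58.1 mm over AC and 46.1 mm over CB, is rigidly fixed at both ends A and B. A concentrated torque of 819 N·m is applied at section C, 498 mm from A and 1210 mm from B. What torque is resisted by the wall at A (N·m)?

Compatibility: T_A·a/J_AC = T_B·b/J_CB with T_A + T_B = T₀.
J_AC = 1.12×10^-6 m⁴, J_CB = 4.43×10^-7 m⁴, so T_A = T₀·(J_AC/a)/((J_AC/a)+(J_CB/b)) = 704.1 N·m, T_B = 114.9 N·m.

704 N·m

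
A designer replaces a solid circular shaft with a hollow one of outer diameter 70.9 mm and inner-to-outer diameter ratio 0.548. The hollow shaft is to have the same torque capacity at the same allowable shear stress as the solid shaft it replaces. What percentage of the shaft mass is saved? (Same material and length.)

25.5 %

Equal τ_max and T ⇒ the solid shaft needs d_s³ = d_o³(1−k⁴), so d_s = 70.9·(1−0.548⁴)^(1/3) = 68.70 mm.
Area ratio A_h/A_s = d_o²(1−k²)/d_s² = (1−k²)/(1−k⁴)^(2/3) = 0.7452.
Mass saving = 1 − 0.7452 = 25.5 %.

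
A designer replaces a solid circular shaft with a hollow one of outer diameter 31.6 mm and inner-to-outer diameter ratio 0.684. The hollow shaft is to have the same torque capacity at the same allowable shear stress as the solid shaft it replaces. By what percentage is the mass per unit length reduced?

37.3 %

Equal τ_max and T ⇒ the solid shaft needs d_s³ = d_o³(1−k⁴), so d_s = 31.6·(1−0.684⁴)^(1/3) = 29.10 mm.
Area ratio A_h/A_s = d_o²(1−k²)/d_s² = (1−k²)/(1−k⁴)^(2/3) = 0.6274.
Mass saving = 1 − 0.6274 = 37.3 %.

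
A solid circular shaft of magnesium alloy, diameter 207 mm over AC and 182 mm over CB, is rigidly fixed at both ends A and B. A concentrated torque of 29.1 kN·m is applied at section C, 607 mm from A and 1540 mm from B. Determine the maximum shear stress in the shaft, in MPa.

Compatibility: T_A·a/J_AC = T_B·b/J_CB with T_A + T_B = T₀.
J_AC = 1.80×10^-4 m⁴, J_CB = 1.08×10^-4 m⁴, so T_A = T₀·(J_AC/a)/((J_AC/a)+(J_CB/b)) = 23550 N·m, T_B = 5548 N·m.
τ in each portion: τ_AC = 1.35×10^7 Pa, τ_CB = 4.69×10^6 Pa; maximum is in AC.
τ_max = T_AC·r/J = 23550·0.103/1.80×10^-4 = 1.352×10^7 Pa.

13.5 MPa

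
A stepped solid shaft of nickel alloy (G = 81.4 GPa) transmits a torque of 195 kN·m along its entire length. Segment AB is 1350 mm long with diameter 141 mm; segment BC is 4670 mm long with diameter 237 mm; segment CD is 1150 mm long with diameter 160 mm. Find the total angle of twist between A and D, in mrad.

162 mrad

J_AB = π(0.141)⁴/32 = 3.88×10^-5 m⁴; J_BC = π(0.237)⁴/32 = 3.10×10^-4 m⁴; J_CD = π(0.160)⁴/32 = 6.43×10^-5 m⁴.
θ = (T/G)·Σ L_i/J_i = (195000/81.4×10⁹)·(1.35/3.88×10^-5 + 4.67/3.10×10^-4 + 1.15/6.43×10^-5) = 0.1623 rad.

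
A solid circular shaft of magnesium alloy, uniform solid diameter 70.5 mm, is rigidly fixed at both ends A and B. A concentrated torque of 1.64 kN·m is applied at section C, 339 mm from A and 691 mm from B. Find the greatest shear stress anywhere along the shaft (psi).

2320 psi

With uniform GJ and both ends fixed, compatibility θ_AC = θ_CB gives T_A·a = T_B·b, together with T_A + T_B = T₀.
T_A = T₀·b/(a+b) = 1640·691/1030 = 1100 N·m; T_B = 539.8 N·m.
τ in each portion: τ_AC = 1.60×10^7 Pa, τ_CB = 7.85×10^6 Pa; maximum is in AC.
τ_max = T_AC·r/J = 1100·0.0352/2.43×10^-6 = 1.599×10^7 Pa.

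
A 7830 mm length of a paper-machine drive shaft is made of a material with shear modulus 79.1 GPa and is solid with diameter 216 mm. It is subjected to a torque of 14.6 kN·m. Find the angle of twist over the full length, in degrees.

0.387°

J = πd⁴/32 = π(0.216)⁴/32 = 2.137×10^-4 m⁴.
θ = T·L/(G·J) = 14600 × 7.83 / (79.1×10⁹ × 2.137×10^-4) = 6.763×10^-3 rad.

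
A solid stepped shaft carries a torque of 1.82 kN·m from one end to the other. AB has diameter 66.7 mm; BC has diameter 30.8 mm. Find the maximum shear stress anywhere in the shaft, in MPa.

317 MPa

Under the same torque, τ_max = 16T/(πd³) is largest where d is smallest — segment BC (d = 30.8 mm).
τ_max = 16·1820/(π·(0.0308)³) = 3.172×10^8 Pa.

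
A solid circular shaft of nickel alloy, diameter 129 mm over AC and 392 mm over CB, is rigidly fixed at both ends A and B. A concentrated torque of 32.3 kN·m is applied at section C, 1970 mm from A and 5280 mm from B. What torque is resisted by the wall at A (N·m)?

984 N·m

Compatibility: T_A·a/J_AC = T_B·b/J_CB with T_A + T_B = T₀.
J_AC = 2.72×10^-5 m⁴, J_CB = 2.32×10^-3 m⁴, so T_A = T₀·(J_AC/a)/((J_AC/a)+(J_CB/b)) = 984.3 N·m, T_B = 31320 N·m.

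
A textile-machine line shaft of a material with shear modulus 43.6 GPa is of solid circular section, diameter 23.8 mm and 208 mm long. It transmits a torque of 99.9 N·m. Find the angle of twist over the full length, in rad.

0.0151 rad

J = πd⁴/32 = π(0.0238)⁴/32 = 3.150×10^-8 m⁴.
θ = T·L/(G·J) = 99.90 × 0.208 / (43.6×10⁹ × 3.150×10^-8) = 0.01513 rad.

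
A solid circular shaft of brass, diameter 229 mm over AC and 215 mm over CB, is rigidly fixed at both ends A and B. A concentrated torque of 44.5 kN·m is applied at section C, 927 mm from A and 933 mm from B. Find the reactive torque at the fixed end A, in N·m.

25100 N·m

Compatibility: T_A·a/J_AC = T_B·b/J_CB with T_A + T_B = T₀.
J_AC = 2.70×10^-4 m⁴, J_CB = 2.10×10^-4 m⁴, so T_A = T₀·(J_AC/a)/((J_AC/a)+(J_CB/b)) = 25110 N·m, T_B = 19390 N·m.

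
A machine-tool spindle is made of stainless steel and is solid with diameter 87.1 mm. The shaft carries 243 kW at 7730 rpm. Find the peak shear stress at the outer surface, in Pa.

ω = 2π·7730/60 = 809.5 rad/s, so T = P/ω = 243×10³ / 809.5 = 300.2 N·m.
J = πd⁴/32 = π(0.0871)⁴/32 = 5.650×10^-6 m⁴.
τ_max = T·r/J = 300.2 × 0.0435 / 5.650×10^-6 = 2.314×10^6 Pa.

2.31e6 Pa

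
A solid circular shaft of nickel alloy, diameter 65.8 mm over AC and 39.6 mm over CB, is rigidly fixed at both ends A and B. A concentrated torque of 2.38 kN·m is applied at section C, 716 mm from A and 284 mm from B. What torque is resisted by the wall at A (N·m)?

1790 N·m

Compatibility: T_A·a/J_AC = T_B·b/J_CB with T_A + T_B = T₀.
J_AC = 1.84×10^-6 m⁴, J_CB = 2.41×10^-7 m⁴, so T_A = T₀·(J_AC/a)/((J_AC/a)+(J_CB/b)) = 1788 N·m, T_B = 591.5 N·m.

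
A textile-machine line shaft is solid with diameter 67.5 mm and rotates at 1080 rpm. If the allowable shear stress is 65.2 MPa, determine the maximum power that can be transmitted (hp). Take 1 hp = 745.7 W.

J = πd⁴/32 = π(0.0675)⁴/32 = 2.038×10^-6 m⁴.
T_max = τ_allow·J/r = 6.52×10^7 × 2.038×10^-6 / 0.0338 = 3937 N·m.
ω = 2π·1080/60 = 113.1 rad/s, so P_max = T_max·ω = 4.453×10^5 W.

597 hp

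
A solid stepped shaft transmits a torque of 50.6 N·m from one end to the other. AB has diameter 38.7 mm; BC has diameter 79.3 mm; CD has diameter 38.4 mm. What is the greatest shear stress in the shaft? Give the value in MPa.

4.55 MPa

Under the same torque, τ_max = 16T/(πd³) is largest where d is smallest — segment CD (d = 38.4 mm).
τ_max = 16·50.60/(π·(0.0384)³) = 4.551×10^6 Pa.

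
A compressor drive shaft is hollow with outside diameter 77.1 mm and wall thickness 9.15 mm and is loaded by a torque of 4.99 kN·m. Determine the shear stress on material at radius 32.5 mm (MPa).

70.6 MPa

J = π(d_o⁴ − d_i⁴)/32 = π(0.0771⁴ − 0.0588⁴)/32 = 2.296×10^-6 m⁴.
Shear stress varies linearly with radius: τ = T·r/J = 4990 × 0.0325 / 2.296×10^-6 = 7.065×10^7 Pa.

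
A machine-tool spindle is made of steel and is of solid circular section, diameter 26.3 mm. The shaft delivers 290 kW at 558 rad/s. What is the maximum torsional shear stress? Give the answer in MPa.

ω = 558 rad/s, so T = P/ω = 290×10³ / 558.0 = 519.7 N·m.
J = πd⁴/32 = π(0.0263)⁴/32 = 4.697×10^-8 m⁴.
τ_max = T·r/J = 519.7 × 0.0132 / 4.697×10^-8 = 1.455×10^8 Pa.

146 MPa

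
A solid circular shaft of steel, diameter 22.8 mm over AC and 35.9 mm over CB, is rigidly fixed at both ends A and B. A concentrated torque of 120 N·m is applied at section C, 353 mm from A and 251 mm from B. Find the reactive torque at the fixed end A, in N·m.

Compatibility: T_A·a/J_AC = T_B·b/J_CB with T_A + T_B = T₀.
J_AC = 2.65×10^-8 m⁴, J_CB = 1.63×10^-7 m⁴, so T_A = T₀·(J_AC/a)/((J_AC/a)+(J_CB/b)) = 12.44 N·m, T_B = 107.6 N·m.

12.4 N·m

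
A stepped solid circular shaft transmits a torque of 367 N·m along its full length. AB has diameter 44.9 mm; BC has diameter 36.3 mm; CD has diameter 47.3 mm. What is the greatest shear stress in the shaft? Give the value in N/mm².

Under the same torque, τ_max = 16T/(πd³) is largest where d is smallest — segment BC (d = 36.3 mm).
τ_max = 16·367.0/(π·(0.0363)³) = 3.908×10^7 Pa.

39.1 N/mm²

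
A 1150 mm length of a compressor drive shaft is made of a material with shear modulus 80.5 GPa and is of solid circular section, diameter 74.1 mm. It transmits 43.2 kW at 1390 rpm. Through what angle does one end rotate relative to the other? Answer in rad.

ω = 2π·1390/60 = 145.6 rad/s, so T = P/ω = 43.2×10³ / 145.6 = 296.8 N·m.
J = πd⁴/32 = π(0.0741)⁴/32 = 2.960×10^-6 m⁴.
θ = T·L/(G·J) = 296.8 × 1.15 / (80.5×10⁹ × 2.960×10^-6) = 1.432×10^-3 rad.

0.00143 rad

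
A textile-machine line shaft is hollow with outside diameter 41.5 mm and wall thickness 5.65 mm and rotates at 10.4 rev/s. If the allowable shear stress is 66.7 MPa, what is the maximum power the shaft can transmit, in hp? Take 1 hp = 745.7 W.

59.0 hp

J = π(d_o⁴ − d_i⁴)/32 = π(0.0415⁴ − 0.0302⁴)/32 = 2.095×10^-7 m⁴.
T_max = τ_allow·J/r = 6.67×10^7 × 2.095×10^-7 / 0.0208 = 673.5 N·m.
ω = 2π·10.4 = 65.35 rad/s, so P_max = T_max·ω = 4.401×10^4 W.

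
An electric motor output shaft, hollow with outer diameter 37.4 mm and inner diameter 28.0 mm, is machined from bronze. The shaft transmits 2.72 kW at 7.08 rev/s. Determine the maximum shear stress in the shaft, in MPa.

8.68 MPa

ω = 2π·7.08 = 44.48 rad/s, so T = P/ω = 2.72×10³ / 44.48 = 61.14 N·m.
J = π(d_o⁴ − d_i⁴)/32 = π(0.0374⁴ − 0.0280⁴)/32 = 1.317×10^-7 m⁴.
τ_max = T·r/J = 61.14 × 0.0187 / 1.317×10^-7 = 8.679×10^6 Pa.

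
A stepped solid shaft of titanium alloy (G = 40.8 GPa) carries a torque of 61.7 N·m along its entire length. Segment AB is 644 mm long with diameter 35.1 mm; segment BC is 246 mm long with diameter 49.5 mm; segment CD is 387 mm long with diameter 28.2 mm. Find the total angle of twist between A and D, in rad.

J_AB = π(0.0351)⁴/32 = 1.49×10^-7 m⁴; J_BC = π(0.0495)⁴/32 = 5.89×10^-7 m⁴; J_CD = π(0.0282)⁴/32 = 6.21×10^-8 m⁴.
θ = (T/G)·Σ L_i/J_i = (61.70/40.8×10⁹)·(0.644/1.49×10^-7 + 0.246/5.89×10^-7 + 0.387/6.21×10^-8) = 0.01659 rad.

0.0166 rad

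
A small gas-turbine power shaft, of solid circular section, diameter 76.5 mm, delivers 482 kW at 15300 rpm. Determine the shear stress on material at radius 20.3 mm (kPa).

1820 kPa

ω = 2π·15300/60 = 1602 rad/s, so T = P/ω = 482×10³ / 1602 = 300.8 N·m.
J = πd⁴/32 = π(0.0765)⁴/32 = 3.362×10^-6 m⁴.
Shear stress varies linearly with radius: τ = T·r/J = 300.8 × 0.0203 / 3.362×10^-6 = 1.816×10^6 Pa.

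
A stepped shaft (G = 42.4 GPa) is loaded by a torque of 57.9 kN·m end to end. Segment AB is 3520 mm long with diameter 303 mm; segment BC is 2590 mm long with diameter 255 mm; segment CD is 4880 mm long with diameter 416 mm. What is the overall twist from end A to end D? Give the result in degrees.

0.951°

J_AB = π(0.303)⁴/32 = 8.28×10^-4 m⁴; J_BC = π(0.255)⁴/32 = 4.15×10^-4 m⁴; J_CD = π(0.416)⁴/32 = 2.94×10^-3 m⁴.
θ = (T/G)·Σ L_i/J_i = (57900/42.4×10⁹)·(3.52/8.28×10^-4 + 2.59/4.15×10^-4 + 4.88/2.94×10^-3) = 0.01660 rad.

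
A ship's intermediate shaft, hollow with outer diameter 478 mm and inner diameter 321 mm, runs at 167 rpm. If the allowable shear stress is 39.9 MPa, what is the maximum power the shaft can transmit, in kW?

11900 kW

J = π(d_o⁴ − d_i⁴)/32 = π(0.478⁴ − 0.321⁴)/32 = 4.083×10^-3 m⁴.
T_max = τ_allow·J/r = 3.99×10^7 × 4.083×10^-3 / 0.239 = 681600 N·m.
ω = 2π·167/60 = 17.49 rad/s, so P_max = T_max·ω = 1.192×10^7 W.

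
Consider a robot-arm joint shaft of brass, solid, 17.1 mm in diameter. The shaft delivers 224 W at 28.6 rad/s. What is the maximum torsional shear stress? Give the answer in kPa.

ω = 28.6 rad/s, so T = P/ω = 224 / 28.60 = 7.832 N·m.
J = πd⁴/32 = π(0.0171)⁴/32 = 8.394×10^-9 m⁴.
τ_max = T·r/J = 7.832 × 0.00855 / 8.394×10^-9 = 7.977×10^6 Pa.

7980 kPa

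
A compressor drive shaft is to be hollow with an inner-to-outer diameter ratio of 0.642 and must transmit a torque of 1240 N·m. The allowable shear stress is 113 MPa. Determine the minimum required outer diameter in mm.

For a hollow shaft with d_i/d_o = 0.642: τ_max = 16T/(π d_o³ (1−k⁴)), so d_o = [16T/(π τ_allow (1−k⁴))]^(1/3) = [16·1240/(π·1.13×10^8·0.8301)]^(1/3) = 0.04068 m.

40.7 mm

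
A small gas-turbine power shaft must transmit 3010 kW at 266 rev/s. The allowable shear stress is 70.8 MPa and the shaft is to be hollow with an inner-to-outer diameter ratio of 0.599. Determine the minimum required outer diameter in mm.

53.0 mm

ω = 2π·266 = 1671 rad/s, so T = P/ω = 3010×10³ / 1671 = 1801 N·m.
For a hollow shaft with d_i/d_o = 0.599: τ_max = 16T/(π d_o³ (1−k⁴)), so d_o = [16T/(π τ_allow (1−k⁴))]^(1/3) = [16·1801/(π·7.08×10^7·0.8713)]^(1/3) = 0.05298 m.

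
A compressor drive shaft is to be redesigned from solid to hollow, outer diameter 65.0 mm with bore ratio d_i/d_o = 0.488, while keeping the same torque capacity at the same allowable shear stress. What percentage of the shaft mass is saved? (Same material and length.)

20.8 %

Equal τ_max and T ⇒ the solid shaft needs d_s³ = d_o³(1−k⁴), so d_s = 65.0·(1−0.488⁴)^(1/3) = 63.75 mm.
Area ratio A_h/A_s = d_o²(1−k²)/d_s² = (1−k²)/(1−k⁴)^(2/3) = 0.7921.
Mass saving = 1 − 0.7921 = 20.8 %.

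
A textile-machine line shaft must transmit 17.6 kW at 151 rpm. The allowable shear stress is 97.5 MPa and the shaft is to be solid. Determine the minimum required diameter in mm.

38.7 mm

ω = 2π·151/60 = 15.81 rad/s, so T = P/ω = 17.6×10³ / 15.81 = 1113 N·m.
For a solid shaft τ_max = 16T/(πd³), so d = (16T/(π τ_allow))^(1/3) = (16·1113/(π·9.75×10^7))^(1/3) = 0.03874 m.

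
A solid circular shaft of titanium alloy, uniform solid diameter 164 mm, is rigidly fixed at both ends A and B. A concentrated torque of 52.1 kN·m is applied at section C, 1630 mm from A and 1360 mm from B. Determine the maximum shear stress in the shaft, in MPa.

32.8 MPa

With uniform GJ and both ends fixed, compatibility θ_AC = θ_CB gives T_A·a = T_B·b, together with T_A + T_B = T₀.
T_A = T₀·b/(a+b) = 52100·1360/2990 = 23700 N·m; T_B = 28400 N·m.
τ in each portion: τ_AC = 2.74×10^7 Pa, τ_CB = 3.28×10^7 Pa; maximum is in CB.
τ_max = T_CB·r/J = 28400·0.0820/7.10×10^-5 = 3.279×10^7 Pa.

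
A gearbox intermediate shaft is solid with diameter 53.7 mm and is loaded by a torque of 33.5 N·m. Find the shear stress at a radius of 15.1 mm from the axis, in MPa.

J = πd⁴/32 = π(0.0537)⁴/32 = 8.164×10^-7 m⁴.
Shear stress varies linearly with radius: τ = T·r/J = 33.50 × 0.0151 / 8.164×10^-7 = 6.196×10^5 Pa.

0.620 MPa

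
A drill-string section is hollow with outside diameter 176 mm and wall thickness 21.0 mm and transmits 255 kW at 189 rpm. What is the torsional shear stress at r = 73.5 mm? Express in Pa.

ω = 2π·189/60 = 19.79 rad/s, so T = P/ω = 255×10³ / 19.79 = 12880 N·m.
J = π(d_o⁴ − d_i⁴)/32 = π(0.176⁴ − 0.134⁴)/32 = 6.255×10^-5 m⁴.
Shear stress varies linearly with radius: τ = T·r/J = 12880 × 0.0735 / 6.255×10^-5 = 1.514×10^7 Pa.

1.51e7 Pa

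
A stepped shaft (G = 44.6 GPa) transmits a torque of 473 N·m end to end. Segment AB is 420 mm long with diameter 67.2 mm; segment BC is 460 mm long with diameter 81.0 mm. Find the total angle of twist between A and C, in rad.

0.00338 rad

J_AB = π(0.0672)⁴/32 = 2.00×10^-6 m⁴; J_BC = π(0.0810)⁴/32 = 4.23×10^-6 m⁴.
θ = (T/G)·Σ L_i/J_i = (473.0/44.6×10⁹)·(0.420/2.00×10^-6 + 0.460/4.23×10^-6) = 3.379×10^-3 rad.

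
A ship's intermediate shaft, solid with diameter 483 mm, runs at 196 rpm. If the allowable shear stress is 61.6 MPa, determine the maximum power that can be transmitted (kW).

J = πd⁴/32 = π(0.483)⁴/32 = 5.343×10^-3 m⁴.
T_max = τ_allow·J/r = 6.16×10^7 × 5.343×10^-3 / 0.241 = 1.363e6 N·m.
ω = 2π·196/60 = 20.53 rad/s, so P_max = T_max·ω = 2.797×10^7 W.

28000 kW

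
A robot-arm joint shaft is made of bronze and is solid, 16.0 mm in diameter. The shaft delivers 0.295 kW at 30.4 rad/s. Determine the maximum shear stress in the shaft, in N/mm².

12.1 N/mm²

ω = 30.4 rad/s, so T = P/ω = 0.295×10³ / 30.40 = 9.704 N·m.
J = πd⁴/32 = π(0.0160)⁴/32 = 6.434×10^-9 m⁴.
τ_max = T·r/J = 9.704 × 0.00800 / 6.434×10^-9 = 1.207×10^7 Pa.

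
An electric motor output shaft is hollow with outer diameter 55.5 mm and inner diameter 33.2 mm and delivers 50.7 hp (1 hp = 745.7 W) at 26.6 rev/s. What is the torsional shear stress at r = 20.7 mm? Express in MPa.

ω = 2π·26.6 = 167.1 rad/s, so T = P/ω = 50.7×745.7 / 167.1 = 226.2 N·m.
J = π(d_o⁴ − d_i⁴)/32 = π(0.0555⁴ − 0.0332⁴)/32 = 8.122×10^-7 m⁴.
Shear stress varies linearly with radius: τ = T·r/J = 226.2 × 0.0207 / 8.122×10^-7 = 5.765×10^6 Pa.

5.77 MPa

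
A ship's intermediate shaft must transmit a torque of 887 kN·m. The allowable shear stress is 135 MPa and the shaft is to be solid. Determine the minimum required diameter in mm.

322 mm

For a solid shaft τ_max = 16T/(πd³), so d = (16T/(π τ_allow))^(1/3) = (16·887000/(π·1.35×10^8))^(1/3) = 0.3222 m.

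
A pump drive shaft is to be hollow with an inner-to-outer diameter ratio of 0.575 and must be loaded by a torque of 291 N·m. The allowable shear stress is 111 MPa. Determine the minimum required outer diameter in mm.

24.7 mm

For a hollow shaft with d_i/d_o = 0.575: τ_max = 16T/(π d_o³ (1−k⁴)), so d_o = [16T/(π τ_allow (1−k⁴))]^(1/3) = [16·291.0/(π·1.11×10^8·0.8907)]^(1/3) = 0.02466 m.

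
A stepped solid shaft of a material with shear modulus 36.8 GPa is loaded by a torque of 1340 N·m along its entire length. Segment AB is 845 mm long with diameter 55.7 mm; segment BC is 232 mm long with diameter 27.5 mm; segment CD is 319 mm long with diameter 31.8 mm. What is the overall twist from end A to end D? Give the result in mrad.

299 mrad

J_AB = π(0.0557)⁴/32 = 9.45×10^-7 m⁴; J_BC = π(0.0275)⁴/32 = 5.61×10^-8 m⁴; J_CD = π(0.0318)⁴/32 = 1.00×10^-7 m⁴.
θ = (T/G)·Σ L_i/J_i = (1340/36.8×10⁹)·(0.845/9.45×10^-7 + 0.232/5.61×10^-8 + 0.319/1.00×10^-7) = 0.2987 rad.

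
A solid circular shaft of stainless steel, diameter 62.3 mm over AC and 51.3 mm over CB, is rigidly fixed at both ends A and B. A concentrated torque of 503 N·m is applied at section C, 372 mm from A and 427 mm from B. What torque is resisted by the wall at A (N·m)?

359 N·m

Compatibility: T_A·a/J_AC = T_B·b/J_CB with T_A + T_B = T₀.
J_AC = 1.48×10^-6 m⁴, J_CB = 6.80×10^-7 m⁴, so T_A = T₀·(J_AC/a)/((J_AC/a)+(J_CB/b)) = 359.2 N·m, T_B = 143.8 N·m.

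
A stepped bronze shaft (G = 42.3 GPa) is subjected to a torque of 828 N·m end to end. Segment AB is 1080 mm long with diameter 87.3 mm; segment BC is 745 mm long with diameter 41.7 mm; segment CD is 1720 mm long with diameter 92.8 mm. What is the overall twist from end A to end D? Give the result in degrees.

J_AB = π(0.0873)⁴/32 = 5.70×10^-6 m⁴; J_BC = π(0.0417)⁴/32 = 2.97×10^-7 m⁴; J_CD = π(0.0928)⁴/32 = 7.28×10^-6 m⁴.
θ = (T/G)·Σ L_i/J_i = (828.0/42.3×10⁹)·(1.08/5.70×10^-6 + 0.745/2.97×10^-7 + 1.72/7.28×10^-6) = 0.05746 rad.

3.29°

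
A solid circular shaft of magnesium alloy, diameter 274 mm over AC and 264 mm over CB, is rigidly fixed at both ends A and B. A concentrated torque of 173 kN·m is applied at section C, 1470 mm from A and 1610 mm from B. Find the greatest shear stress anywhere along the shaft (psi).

3480 psi

Compatibility: T_A·a/J_AC = T_B·b/J_CB with T_A + T_B = T₀.
J_AC = 5.53×10^-4 m⁴, J_CB = 4.77×10^-4 m⁴, so T_A = T₀·(J_AC/a)/((J_AC/a)+(J_CB/b)) = 96820 N·m, T_B = 76180 N·m.
τ in each portion: τ_AC = 2.40×10^7 Pa, τ_CB = 2.11×10^7 Pa; maximum is in AC.
τ_max = T_AC·r/J = 96820·0.137/5.53×10^-4 = 2.397×10^7 Pa.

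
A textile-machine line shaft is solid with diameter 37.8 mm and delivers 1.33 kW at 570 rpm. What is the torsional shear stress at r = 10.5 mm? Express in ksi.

ω = 2π·570/60 = 59.69 rad/s, so T = P/ω = 1.33×10³ / 59.69 = 22.28 N·m.
J = πd⁴/32 = π(0.0378)⁴/32 = 2.004×10^-7 m⁴.
Shear stress varies linearly with radius: τ = T·r/J = 22.28 × 0.0105 / 2.004×10^-7 = 1.167×10^6 Pa.

0.169 ksi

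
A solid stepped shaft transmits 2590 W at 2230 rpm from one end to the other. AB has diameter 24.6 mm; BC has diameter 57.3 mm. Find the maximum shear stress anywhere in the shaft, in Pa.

3.79e6 Pa

ω = 2π·2230/60 = 233.5 rad/s, so T = P/ω = 2590 / 233.5 = 11.09 N·m.
Under the same torque, τ_max = 16T/(πd³) is largest where d is smallest — segment AB (d = 24.6 mm).
τ_max = 16·11.09/(π·(0.0246)³) = 3.794×10^6 Pa.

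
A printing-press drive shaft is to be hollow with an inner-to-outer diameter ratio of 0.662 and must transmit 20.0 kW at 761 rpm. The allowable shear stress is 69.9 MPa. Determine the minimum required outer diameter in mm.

28.3 mm

ω = 2π·761/60 = 79.69 rad/s, so T = P/ω = 20.0×10³ / 79.69 = 251.0 N·m.
For a hollow shaft with d_i/d_o = 0.662: τ_max = 16T/(π d_o³ (1−k⁴)), so d_o = [16T/(π τ_allow (1−k⁴))]^(1/3) = [16·251.0/(π·6.99×10^7·0.8079)]^(1/3) = 0.02829 m.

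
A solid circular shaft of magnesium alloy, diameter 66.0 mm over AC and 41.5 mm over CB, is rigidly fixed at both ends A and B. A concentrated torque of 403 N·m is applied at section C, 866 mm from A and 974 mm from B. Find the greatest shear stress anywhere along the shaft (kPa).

6270 kPa

Compatibility: T_A·a/J_AC = T_B·b/J_CB with T_A + T_B = T₀.
J_AC = 1.86×10^-6 m⁴, J_CB = 2.91×10^-7 m⁴, so T_A = T₀·(J_AC/a)/((J_AC/a)+(J_CB/b)) = 353.8 N·m, T_B = 49.18 N·m.
τ in each portion: τ_AC = 6.27×10^6 Pa, τ_CB = 3.50×10^6 Pa; maximum is in AC.
τ_max = T_AC·r/J = 353.8·0.0330/1.86×10^-6 = 6.268×10^6 Pa.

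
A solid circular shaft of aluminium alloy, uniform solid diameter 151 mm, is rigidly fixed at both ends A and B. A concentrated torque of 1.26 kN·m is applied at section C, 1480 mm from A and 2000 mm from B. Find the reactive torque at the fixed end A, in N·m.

724 N·m

With uniform GJ and both ends fixed, compatibility θ_AC = θ_CB gives T_A·a = T_B·b, together with T_A + T_B = T₀.
T_A = T₀·b/(a+b) = 1260·2000/3480 = 724.1 N·m; T_B = 535.9 N·m.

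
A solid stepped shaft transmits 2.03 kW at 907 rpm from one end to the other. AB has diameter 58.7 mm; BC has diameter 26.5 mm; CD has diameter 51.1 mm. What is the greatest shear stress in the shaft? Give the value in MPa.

ω = 2π·907/60 = 94.98 rad/s, so T = P/ω = 2.03×10³ / 94.98 = 21.37 N·m.
Under the same torque, τ_max = 16T/(πd³) is largest where d is smallest — segment BC (d = 26.5 mm).
τ_max = 16·21.37/(π·(0.0265)³) = 5.849×10^6 Pa.

5.85 MPa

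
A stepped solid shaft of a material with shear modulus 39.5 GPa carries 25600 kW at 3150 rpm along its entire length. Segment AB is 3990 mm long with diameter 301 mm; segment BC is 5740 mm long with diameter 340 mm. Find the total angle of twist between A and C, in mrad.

18.3 mrad

ω = 2π·3150/60 = 329.9 rad/s, so T = P/ω = 25600×10³ / 329.9 = 77610 N·m.
J_AB = π(0.301)⁴/32 = 8.06×10^-4 m⁴; J_BC = π(0.340)⁴/32 = 1.31×10^-3 m⁴.
θ = (T/G)·Σ L_i/J_i = (77610/39.5×10⁹)·(3.99/8.06×10^-4 + 5.74/1.31×10^-3) = 0.01832 rad.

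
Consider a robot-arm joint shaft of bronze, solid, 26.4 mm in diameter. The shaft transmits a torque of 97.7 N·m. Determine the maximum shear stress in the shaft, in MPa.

27.0 MPa

J = πd⁴/32 = π(0.0264)⁴/32 = 4.769×10^-8 m⁴.
τ_max = T·r/J = 97.70 × 0.0132 / 4.769×10^-8 = 2.704×10^7 Pa.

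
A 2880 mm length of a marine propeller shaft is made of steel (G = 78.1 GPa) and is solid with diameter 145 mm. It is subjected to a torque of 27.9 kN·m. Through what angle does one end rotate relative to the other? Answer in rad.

J = πd⁴/32 = π(0.145)⁴/32 = 4.340×10^-5 m⁴.
θ = T·L/(G·J) = 27900 × 2.88 / (78.1×10⁹ × 4.340×10^-5) = 0.02371 rad.

0.0237 rad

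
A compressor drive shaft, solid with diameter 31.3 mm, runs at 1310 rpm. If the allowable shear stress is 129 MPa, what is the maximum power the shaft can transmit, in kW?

107 kW

J = πd⁴/32 = π(0.0313)⁴/32 = 9.423×10^-8 m⁴.
T_max = τ_allow·J/r = 1.29×10^8 × 9.423×10^-8 / 0.0157 = 776.7 N·m.
ω = 2π·1310/60 = 137.2 rad/s, so P_max = T_max·ω = 1.065×10^5 W.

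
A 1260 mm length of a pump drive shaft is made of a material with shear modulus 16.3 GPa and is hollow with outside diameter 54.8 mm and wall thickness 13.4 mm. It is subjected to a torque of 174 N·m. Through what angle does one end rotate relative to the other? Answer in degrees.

0.934°

J = π(d_o⁴ − d_i⁴)/32 = π(0.0548⁴ − 0.0280⁴)/32 = 8.250×10^-7 m⁴.
θ = T·L/(G·J) = 174.0 × 1.26 / (16.3×10⁹ × 8.250×10^-7) = 0.01630 rad.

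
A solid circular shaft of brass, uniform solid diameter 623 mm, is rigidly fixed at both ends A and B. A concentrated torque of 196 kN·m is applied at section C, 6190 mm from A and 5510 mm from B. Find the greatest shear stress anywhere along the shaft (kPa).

With uniform GJ and both ends fixed, compatibility θ_AC = θ_CB gives T_A·a = T_B·b, together with T_A + T_B = T₀.
T_A = T₀·b/(a+b) = 196000·5510/11700 = 92300 N·m; T_B = 103700 N·m.
τ in each portion: τ_AC = 1.94×10^6 Pa, τ_CB = 2.18×10^6 Pa; maximum is in CB.
τ_max = T_CB·r/J = 103700·0.311/0.0148 = 2.184×10^6 Pa.

2180 kPa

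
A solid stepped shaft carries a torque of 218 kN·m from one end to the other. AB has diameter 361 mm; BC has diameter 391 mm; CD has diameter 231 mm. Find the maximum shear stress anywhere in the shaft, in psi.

13100 psi

Under the same torque, τ_max = 16T/(πd³) is largest where d is smallest — segment CD (d = 231 mm).
τ_max = 16·218000/(π·(0.231)³) = 9.007×10^7 Pa.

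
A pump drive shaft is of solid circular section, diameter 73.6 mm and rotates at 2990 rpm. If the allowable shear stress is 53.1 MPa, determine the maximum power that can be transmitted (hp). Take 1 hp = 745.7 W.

J = πd⁴/32 = π(0.0736)⁴/32 = 2.881×10^-6 m⁴.
T_max = τ_allow·J/r = 5.31×10^7 × 2.881×10^-6 / 0.0368 = 4157 N·m.
ω = 2π·2990/60 = 313.1 rad/s, so P_max = T_max·ω = 1.302×10^6 W.

1750 hp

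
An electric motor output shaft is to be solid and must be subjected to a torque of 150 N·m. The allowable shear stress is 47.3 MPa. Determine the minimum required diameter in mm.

25.3 mm

For a solid shaft τ_max = 16T/(πd³), so d = (16T/(π τ_allow))^(1/3) = (16·150.0/(π·4.73×10^7))^(1/3) = 0.02528 m.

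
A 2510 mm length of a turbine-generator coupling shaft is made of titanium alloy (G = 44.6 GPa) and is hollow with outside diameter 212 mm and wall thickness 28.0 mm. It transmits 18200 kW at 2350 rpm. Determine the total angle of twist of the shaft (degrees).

ω = 2π·2350/60 = 246.1 rad/s, so T = P/ω = 18200×10³ / 246.1 = 73960 N·m.
J = π(d_o⁴ − d_i⁴)/32 = π(0.212⁴ − 0.156⁴)/32 = 1.402×10^-4 m⁴.
θ = T·L/(G·J) = 73960 × 2.51 / (44.6×10⁹ × 1.402×10^-4) = 0.02969 rad.

1.70°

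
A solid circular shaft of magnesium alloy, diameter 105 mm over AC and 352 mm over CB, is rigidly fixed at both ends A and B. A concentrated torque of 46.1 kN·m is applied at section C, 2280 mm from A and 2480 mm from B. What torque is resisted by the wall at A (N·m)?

394 N·m

Compatibility: T_A·a/J_AC = T_B·b/J_CB with T_A + T_B = T₀.
J_AC = 1.19×10^-5 m⁴, J_CB = 1.51×10^-3 m⁴, so T_A = T₀·(J_AC/a)/((J_AC/a)+(J_CB/b)) = 393.6 N·m, T_B = 45710 N·m.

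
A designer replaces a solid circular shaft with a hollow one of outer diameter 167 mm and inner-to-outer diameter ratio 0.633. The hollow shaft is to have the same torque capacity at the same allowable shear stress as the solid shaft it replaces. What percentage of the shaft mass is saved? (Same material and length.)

Equal τ_max and T ⇒ the solid shaft needs d_s³ = d_o³(1−k⁴), so d_s = 167·(1−0.633⁴)^(1/3) = 157.5 mm.
Area ratio A_h/A_s = d_o²(1−k²)/d_s² = (1−k²)/(1−k⁴)^(2/3) = 0.6735.
Mass saving = 1 − 0.6735 = 32.7 %.

32.7 %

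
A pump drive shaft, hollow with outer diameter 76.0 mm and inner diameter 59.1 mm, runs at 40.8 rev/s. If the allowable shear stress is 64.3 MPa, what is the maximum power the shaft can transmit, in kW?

J = π(d_o⁴ − d_i⁴)/32 = π(0.0760⁴ − 0.0591⁴)/32 = 2.078×10^-6 m⁴.
T_max = τ_allow·J/r = 6.43×10^7 × 2.078×10^-6 / 0.0380 = 3516 N·m.
ω = 2π·40.8 = 256.4 rad/s, so P_max = T_max·ω = 9.012×10^5 W.

901 kW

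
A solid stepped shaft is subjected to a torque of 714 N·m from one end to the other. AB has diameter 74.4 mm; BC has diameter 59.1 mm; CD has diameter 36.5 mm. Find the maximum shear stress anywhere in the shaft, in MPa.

Under the same torque, τ_max = 16T/(πd³) is largest where d is smallest — segment CD (d = 36.5 mm).
τ_max = 16·714.0/(π·(0.0365)³) = 7.478×10^7 Pa.

74.8 MPa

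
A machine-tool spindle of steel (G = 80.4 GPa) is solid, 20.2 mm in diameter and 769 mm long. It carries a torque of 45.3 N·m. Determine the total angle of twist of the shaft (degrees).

1.52°

J = πd⁴/32 = π(0.0202)⁴/32 = 1.635×10^-8 m⁴.
θ = T·L/(G·J) = 45.30 × 0.769 / (80.4×10⁹ × 1.635×10^-8) = 0.02651 rad.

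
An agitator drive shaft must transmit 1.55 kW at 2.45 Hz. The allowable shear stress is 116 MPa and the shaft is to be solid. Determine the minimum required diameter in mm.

ω = 2π·2.45 = 15.39 rad/s, so T = P/ω = 1.55×10³ / 15.39 = 100.7 N·m.
For a solid shaft τ_max = 16T/(πd³), so d = (16T/(π τ_allow))^(1/3) = (16·100.7/(π·1.16×10^8))^(1/3) = 0.01641 m.

16.4 mm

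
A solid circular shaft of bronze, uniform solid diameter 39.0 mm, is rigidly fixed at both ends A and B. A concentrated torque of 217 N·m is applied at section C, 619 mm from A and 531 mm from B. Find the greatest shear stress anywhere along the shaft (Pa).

With uniform GJ and both ends fixed, compatibility θ_AC = θ_CB gives T_A·a = T_B·b, together with T_A + T_B = T₀.
T_A = T₀·b/(a+b) = 217.0·531/1150 = 100.2 N·m; T_B = 116.8 N·m.
τ in each portion: τ_AC = 8.60×10^6 Pa, τ_CB = 1.00×10^7 Pa; maximum is in CB.
τ_max = T_CB·r/J = 116.8·0.0195/2.27×10^-7 = 1.003×10^7 Pa.

1.00e7 Pa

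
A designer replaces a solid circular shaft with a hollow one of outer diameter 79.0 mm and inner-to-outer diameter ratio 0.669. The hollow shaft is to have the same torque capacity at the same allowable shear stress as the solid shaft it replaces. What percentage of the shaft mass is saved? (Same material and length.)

35.9 %

Equal τ_max and T ⇒ the solid shaft needs d_s³ = d_o³(1−k⁴), so d_s = 79.0·(1−0.669⁴)^(1/3) = 73.33 mm.
Area ratio A_h/A_s = d_o²(1−k²)/d_s² = (1−k²)/(1−k⁴)^(2/3) = 0.6412.
Mass saving = 1 − 0.6412 = 35.9 %.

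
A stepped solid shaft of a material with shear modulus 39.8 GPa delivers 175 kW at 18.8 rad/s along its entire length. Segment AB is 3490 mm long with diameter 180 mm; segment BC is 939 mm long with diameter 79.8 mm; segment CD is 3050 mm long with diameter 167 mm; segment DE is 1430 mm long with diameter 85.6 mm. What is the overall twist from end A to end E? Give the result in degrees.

ω = 18.8 rad/s, so T = P/ω = 175×10³ / 18.80 = 9309 N·m.
J_AB = π(0.180)⁴/32 = 1.03×10^-4 m⁴; J_BC = π(0.0798)⁴/32 = 3.98×10^-6 m⁴; J_CD = π(0.167)⁴/32 = 7.64×10^-5 m⁴; J_DE = π(0.0856)⁴/32 = 5.27×10^-6 m⁴.
θ = (T/G)·Σ L_i/J_i = (9309/39.8×10⁹)·(3.49/1.03×10^-4 + 0.939/3.98×10^-6 + 3.05/7.64×10^-5 + 1.43/5.27×10^-6) = 0.1359 rad.

7.79°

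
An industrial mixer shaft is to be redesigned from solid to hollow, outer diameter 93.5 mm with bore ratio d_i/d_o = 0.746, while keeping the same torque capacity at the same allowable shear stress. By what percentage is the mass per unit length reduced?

Equal τ_max and T ⇒ the solid shaft needs d_s³ = d_o³(1−k⁴), so d_s = 93.5·(1−0.746⁴)^(1/3) = 82.63 mm.
Area ratio A_h/A_s = d_o²(1−k²)/d_s² = (1−k²)/(1−k⁴)^(2/3) = 0.5678.
Mass saving = 1 − 0.5678 = 43.2 %.

43.2 %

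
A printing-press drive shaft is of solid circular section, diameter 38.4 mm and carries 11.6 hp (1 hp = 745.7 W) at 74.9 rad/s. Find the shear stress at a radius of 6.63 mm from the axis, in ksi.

ω = 74.9 rad/s, so T = P/ω = 11.6×745.7 / 74.90 = 115.5 N·m.
J = πd⁴/32 = π(0.0384)⁴/32 = 2.135×10^-7 m⁴.
Shear stress varies linearly with radius: τ = T·r/J = 115.5 × 0.00663 / 2.135×10^-7 = 3.587×10^6 Pa.

0.520 ksi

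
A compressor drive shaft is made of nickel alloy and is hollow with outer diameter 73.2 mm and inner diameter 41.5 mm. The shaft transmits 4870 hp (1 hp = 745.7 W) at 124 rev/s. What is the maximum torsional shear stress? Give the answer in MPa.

ω = 2π·124 = 779.1 rad/s, so T = P/ω = 4870×745.7 / 779.1 = 4661 N·m.
J = π(d_o⁴ − d_i⁴)/32 = π(0.0732⁴ − 0.0415⁴)/32 = 2.527×10^-6 m⁴.
τ_max = T·r/J = 4661 × 0.0366 / 2.527×10^-6 = 6.750×10^7 Pa.

67.5 MPa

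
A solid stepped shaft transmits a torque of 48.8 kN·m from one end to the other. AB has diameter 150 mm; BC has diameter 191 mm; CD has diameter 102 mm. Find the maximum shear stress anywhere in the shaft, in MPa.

Under the same torque, τ_max = 16T/(πd³) is largest where d is smallest — segment CD (d = 102 mm).
τ_max = 16·48800/(π·(0.102)³) = 2.342×10^8 Pa.

234 MPa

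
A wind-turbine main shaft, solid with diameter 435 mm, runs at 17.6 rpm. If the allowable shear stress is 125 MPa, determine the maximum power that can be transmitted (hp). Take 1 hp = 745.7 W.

4990 hp

J = πd⁴/32 = π(0.435)⁴/32 = 3.515×10^-3 m⁴.
T_max = τ_allow·J/r = 1.25×10^8 × 3.515×10^-3 / 0.217 = 2.020e6 N·m.
ω = 2π·17.6/60 = 1.843 rad/s, so P_max = T_max·ω = 3.723×10^6 W.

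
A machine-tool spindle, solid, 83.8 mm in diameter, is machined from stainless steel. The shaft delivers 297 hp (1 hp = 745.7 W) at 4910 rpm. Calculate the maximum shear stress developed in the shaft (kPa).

ω = 2π·4910/60 = 514.2 rad/s, so T = P/ω = 297×745.7 / 514.2 = 430.7 N·m.
J = πd⁴/32 = π(0.0838)⁴/32 = 4.841×10^-6 m⁴.
τ_max = T·r/J = 430.7 × 0.0419 / 4.841×10^-6 = 3.728×10^6 Pa.

3730 kPa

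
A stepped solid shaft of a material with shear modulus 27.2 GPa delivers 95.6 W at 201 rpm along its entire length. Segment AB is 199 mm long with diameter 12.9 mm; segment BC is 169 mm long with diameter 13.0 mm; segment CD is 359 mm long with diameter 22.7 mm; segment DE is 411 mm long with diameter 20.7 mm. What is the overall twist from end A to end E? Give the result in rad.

ω = 2π·201/60 = 21.05 rad/s, so T = P/ω = 95.6 / 21.05 = 4.542 N·m.
J_AB = π(0.0129)⁴/32 = 2.72×10^-9 m⁴; J_BC = π(0.0130)⁴/32 = 2.80×10^-9 m⁴; J_CD = π(0.0227)⁴/32 = 2.61×10^-8 m⁴; J_DE = π(0.0207)⁴/32 = 1.80×10^-8 m⁴.
θ = (T/G)·Σ L_i/J_i = (4.542/27.2×10⁹)·(0.199/2.72×10^-9 + 0.169/2.80×10^-9 + 0.359/2.61×10^-8 + 0.411/1.80×10^-8) = 0.02839 rad.

0.0284 rad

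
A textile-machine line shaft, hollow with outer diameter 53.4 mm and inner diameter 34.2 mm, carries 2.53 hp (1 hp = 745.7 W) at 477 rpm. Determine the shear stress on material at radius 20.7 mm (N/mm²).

1.18 N/mm²

ω = 2π·477/60 = 49.95 rad/s, so T = P/ω = 2.53×745.7 / 49.95 = 37.77 N·m.
J = π(d_o⁴ − d_i⁴)/32 = π(0.0534⁴ − 0.0342⁴)/32 = 6.640×10^-7 m⁴.
Shear stress varies linearly with radius: τ = T·r/J = 37.77 × 0.0207 / 6.640×10^-7 = 1.177×10^6 Pa.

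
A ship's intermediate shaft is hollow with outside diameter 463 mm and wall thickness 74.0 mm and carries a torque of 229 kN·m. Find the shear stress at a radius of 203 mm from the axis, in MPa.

13.1 MPa

J = π(d_o⁴ − d_i⁴)/32 = π(0.463⁴ − 0.315⁴)/32 = 3.545×10^-3 m⁴.
Shear stress varies linearly with radius: τ = T·r/J = 229000 × 0.203 / 3.545×10^-3 = 1.311×10^7 Pa.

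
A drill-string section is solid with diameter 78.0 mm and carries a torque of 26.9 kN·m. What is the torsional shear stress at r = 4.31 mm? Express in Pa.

3.19e7 Pa

J = πd⁴/32 = π(0.0780)⁴/32 = 3.634×10^-6 m⁴.
Shear stress varies linearly with radius: τ = T·r/J = 26900 × 0.00431 / 3.634×10^-6 = 3.190×10^7 Pa.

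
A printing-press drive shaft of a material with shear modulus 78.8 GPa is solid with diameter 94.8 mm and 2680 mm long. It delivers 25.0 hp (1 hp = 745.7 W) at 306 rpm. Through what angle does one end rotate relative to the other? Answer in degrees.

0.143°

ω = 2π·306/60 = 32.04 rad/s, so T = P/ω = 25.0×745.7 / 32.04 = 581.8 N·m.
J = πd⁴/32 = π(0.0948)⁴/32 = 7.929×10^-6 m⁴.
θ = T·L/(G·J) = 581.8 × 2.68 / (78.8×10⁹ × 7.929×10^-6) = 2.495×10^-3 rad.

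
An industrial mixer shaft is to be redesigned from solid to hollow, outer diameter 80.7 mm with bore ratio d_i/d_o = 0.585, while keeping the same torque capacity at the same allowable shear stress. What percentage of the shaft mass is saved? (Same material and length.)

28.5 %

Equal τ_max and T ⇒ the solid shaft needs d_s³ = d_o³(1−k⁴), so d_s = 80.7·(1−0.585⁴)^(1/3) = 77.42 mm.
Area ratio A_h/A_s = d_o²(1−k²)/d_s² = (1−k²)/(1−k⁴)^(2/3) = 0.7147.
Mass saving = 1 − 0.7147 = 28.5 %.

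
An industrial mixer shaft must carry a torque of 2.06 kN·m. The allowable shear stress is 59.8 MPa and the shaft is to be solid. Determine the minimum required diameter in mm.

For a solid shaft τ_max = 16T/(πd³), so d = (16T/(π τ_allow))^(1/3) = (16·2060/(π·5.98×10^7))^(1/3) = 0.05598 m.

56.0 mm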